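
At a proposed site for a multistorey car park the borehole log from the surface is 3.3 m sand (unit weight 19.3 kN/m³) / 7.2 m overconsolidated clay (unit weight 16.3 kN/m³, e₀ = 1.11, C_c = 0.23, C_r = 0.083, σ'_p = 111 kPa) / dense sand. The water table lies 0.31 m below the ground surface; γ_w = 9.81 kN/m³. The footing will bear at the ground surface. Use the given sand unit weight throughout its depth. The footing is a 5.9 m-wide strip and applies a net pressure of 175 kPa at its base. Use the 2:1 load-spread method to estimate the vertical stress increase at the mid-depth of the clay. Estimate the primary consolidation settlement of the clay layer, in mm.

Mid-depth of clay below the ground surface: z = 3.3 + 7.2/2 = 6.9 m.
Total vertical stress at mid-clay: σ_v = 19.3×3.3 + 16.3×3.6 = 122.37 kPa.
Pore pressure: u = 9.81×(6.9 − 0.31) = 64.648 kPa.
Initial effective stress: σ'_0 = σ_v − u = 122.37 − 64.648 = 57.722 kPa.
Stress increase at mid-clay by the 2:1 spreading method:
Δσ = qB/(B+z) = 175×5.9/(5.9+6.9) = 80.664 kPa
Final effective stress: σ'_f = 57.722 + 80.664 = 138.39 kPa.
σ'_f = 138.39 > σ'_p = 111 kPa, so the stress path crosses the preconsolidation pressure — recompression up to σ'_p, then virgin compression beyond:
S_c = H/(1+e₀)·[C_r·log₁₀(σ'_p/σ'_0) + C_c·log₁₀(σ'_f/σ'_p)]
    = 7.2/2.11 × [0.083×log₁₀(111/57.722) + 0.23×log₁₀(138.39/111)]
    = 3.4123 × [0.02357 + 0.02203] = 0.1556 m

S_c ≈ 156 mm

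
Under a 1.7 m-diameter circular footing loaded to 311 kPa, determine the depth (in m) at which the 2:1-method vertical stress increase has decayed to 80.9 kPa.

2:1 spreading — at depth z the loaded area has grown by z in each plan dimension:
qD²/(D+z)² = Δσ_z ⇒ z = D(√(q/Δσ_z) − 1) = 1.7×(√(311/80.9) − 1) = 1.633 m

z ≈ 1.63 m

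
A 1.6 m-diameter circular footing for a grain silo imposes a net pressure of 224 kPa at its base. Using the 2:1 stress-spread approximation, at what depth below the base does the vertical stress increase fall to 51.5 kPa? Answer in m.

2:1 spreading — at depth z the loaded area has grown by z in each plan dimension:
qD²/(D+z)² = Δσ_z ⇒ z = D(√(q/Δσ_z) − 1) = 1.6×(√(224/51.5) − 1) = 1.737 m

z ≈ 1.74 m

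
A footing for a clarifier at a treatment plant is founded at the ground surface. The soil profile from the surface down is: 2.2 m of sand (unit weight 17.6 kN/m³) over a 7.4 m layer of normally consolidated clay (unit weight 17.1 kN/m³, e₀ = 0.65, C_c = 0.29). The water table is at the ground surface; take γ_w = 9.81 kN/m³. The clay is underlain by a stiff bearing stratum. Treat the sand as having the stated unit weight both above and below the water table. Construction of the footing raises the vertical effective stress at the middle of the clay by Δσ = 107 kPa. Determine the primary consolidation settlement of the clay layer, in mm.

S_c ≈ 695 mm

Mid-depth of clay below the ground surface: z = 2.2 + 7.4/2 = 5.9 m.
Total vertical stress at mid-clay: σ_v = 17.6×2.2 + 17.1×3.7 = 101.99 kPa.
Pore pressure: u = 9.81×(5.9 − 0) = 57.879 kPa.
Initial effective stress: σ'_0 = σ_v − u = 101.99 − 57.879 = 44.111 kPa.
Final effective stress: σ'_f = σ'_0 + Δσ = 44.111 + 107 = 151.11 kPa.
Normally consolidated clay, so the full stress increment lies on the virgin compression line:
S_c = C_c·H/(1+e₀)·log₁₀(σ'_f/σ'_0) = 0.29×7.4/(1+0.65)×log₁₀(151.11/44.111)
    = 1.3006 × 0.53475 = 0.6955 m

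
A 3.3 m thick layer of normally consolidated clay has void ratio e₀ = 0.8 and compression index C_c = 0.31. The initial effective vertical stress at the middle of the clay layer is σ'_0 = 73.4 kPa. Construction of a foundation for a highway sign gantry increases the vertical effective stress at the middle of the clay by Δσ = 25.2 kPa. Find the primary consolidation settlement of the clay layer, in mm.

Final effective stress: σ'_f = σ'_0 + Δσ = 73.4 + 25.2 = 98.6 kPa.
Normally consolidated clay, so the full stress increment lies on the virgin compression line:
S_c = C_c·H/(1+e₀)·log₁₀(σ'_f/σ'_0) = 0.31×3.3/(1+0.8)×log₁₀(98.6/73.4)
    = 0.56833 × 0.12818 = 0.07285 m

S_c ≈ 72.8 mm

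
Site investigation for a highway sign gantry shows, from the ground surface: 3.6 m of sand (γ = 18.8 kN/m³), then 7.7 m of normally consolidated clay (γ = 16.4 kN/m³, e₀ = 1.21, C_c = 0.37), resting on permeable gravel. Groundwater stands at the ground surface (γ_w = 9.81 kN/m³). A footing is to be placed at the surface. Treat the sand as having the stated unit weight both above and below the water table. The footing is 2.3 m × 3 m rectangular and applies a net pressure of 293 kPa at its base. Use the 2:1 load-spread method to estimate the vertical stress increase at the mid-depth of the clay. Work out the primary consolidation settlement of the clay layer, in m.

S_c ≈ 0.165 m

Mid-depth of clay below the ground surface: z = 3.6 + 7.7/2 = 7.45 m.
Total vertical stress at mid-clay: σ_v = 18.8×3.6 + 16.4×3.85 = 130.82 kPa.
Pore pressure: u = 9.81×(7.45 − 0) = 73.085 kPa.
Initial effective stress: σ'_0 = σ_v − u = 130.82 − 73.085 = 57.735 kPa.
Stress increase at mid-clay by the 2:1 spreading method:
Δσ = qBL/((B+z)(L+z)) = 293×2.3×3/((2.3+7.45)(3+7.45)) = 19.842 kPa
Final effective stress: σ'_f = σ'_0 + Δσ = 57.735 + 19.842 = 77.577 kPa.
Normally consolidated clay, so the full stress increment lies on the virgin compression line:
S_c = C_c·H/(1+e₀)·log₁₀(σ'_f/σ'_0) = 0.37×7.7/(1+1.21)×log₁₀(77.577/57.735)
    = 1.2891 × 0.12829 = 0.1654 m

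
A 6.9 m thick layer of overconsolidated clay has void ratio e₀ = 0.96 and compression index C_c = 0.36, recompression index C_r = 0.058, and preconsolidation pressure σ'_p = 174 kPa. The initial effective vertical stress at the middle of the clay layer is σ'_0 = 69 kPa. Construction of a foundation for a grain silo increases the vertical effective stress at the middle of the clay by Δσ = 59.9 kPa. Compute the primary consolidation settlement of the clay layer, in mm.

S_c ≈ 55.4 mm

Final effective stress: σ'_f = 69 + 59.9 = 128.9 kPa.
σ'_f = 128.9 ≤ σ'_p = 174 kPa, so the clay remains overconsolidated and only the recompression index applies:
S_c = C_r·H/(1+e₀)·log₁₀(σ'_f/σ'_0) = 0.058×6.9/1.96×log₁₀(128.9/69)
    = 0.20418 × 0.2714 = 0.05542 m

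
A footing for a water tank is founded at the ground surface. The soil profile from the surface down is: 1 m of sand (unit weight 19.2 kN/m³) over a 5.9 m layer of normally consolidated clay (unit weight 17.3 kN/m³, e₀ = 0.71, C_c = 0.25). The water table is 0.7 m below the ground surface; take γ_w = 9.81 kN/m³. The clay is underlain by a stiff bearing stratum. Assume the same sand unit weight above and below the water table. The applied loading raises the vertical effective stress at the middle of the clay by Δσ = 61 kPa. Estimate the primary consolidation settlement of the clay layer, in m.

Mid-depth of clay below the ground surface: z = 1 + 5.9/2 = 3.95 m.
Total vertical stress at mid-clay: σ_v = 19.2×1 + 17.3×2.95 = 70.235 kPa.
Pore pressure: u = 9.81×(3.95 − 0.7) = 31.883 kPa.
Initial effective stress: σ'_0 = σ_v − u = 70.235 − 31.883 = 38.352 kPa.
Final effective stress: σ'_f = σ'_0 + Δσ = 38.352 + 61 = 99.352 kPa.
Normally consolidated clay, so the full stress increment lies on the virgin compression line:
S_c = C_c·H/(1+e₀)·log₁₀(σ'_f/σ'_0) = 0.25×5.9/(1+0.71)×log₁₀(99.352/38.352)
    = 0.86257 × 0.41339 = 0.3566 m

S_c ≈ 0.357 m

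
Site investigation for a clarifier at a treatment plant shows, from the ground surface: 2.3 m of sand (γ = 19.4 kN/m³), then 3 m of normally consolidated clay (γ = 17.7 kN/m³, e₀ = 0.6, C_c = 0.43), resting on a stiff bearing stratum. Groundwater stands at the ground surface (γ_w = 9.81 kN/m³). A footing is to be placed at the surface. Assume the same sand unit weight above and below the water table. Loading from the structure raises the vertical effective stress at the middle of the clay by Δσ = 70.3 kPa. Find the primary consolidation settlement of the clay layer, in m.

S_c ≈ 0.393 m

Mid-depth of clay below the ground surface: z = 2.3 + 3/2 = 3.8 m.
Total vertical stress at mid-clay: σ_v = 19.4×2.3 + 17.7×1.5 = 71.17 kPa.
Pore pressure: u = 9.81×(3.8 − 0) = 37.278 kPa.
Initial effective stress: σ'_0 = σ_v − u = 71.17 − 37.278 = 33.892 kPa.
Final effective stress: σ'_f = σ'_0 + Δσ = 33.892 + 70.3 = 104.19 kPa.
Normally consolidated clay, so the full stress increment lies on the virgin compression line:
S_c = C_c·H/(1+e₀)·log₁₀(σ'_f/σ'_0) = 0.43×3/(1+0.6)×log₁₀(104.19/33.892)
    = 0.80625 × 0.48773 = 0.3932 m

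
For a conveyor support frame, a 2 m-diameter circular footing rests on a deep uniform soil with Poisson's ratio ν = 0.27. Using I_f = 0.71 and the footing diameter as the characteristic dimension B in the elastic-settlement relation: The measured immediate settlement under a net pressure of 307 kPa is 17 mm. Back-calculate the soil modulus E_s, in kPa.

E_s ≈ 23800 kPa

S_e = q·B·(1−ν²)/E_s · I_f  ⇒  E_s = q·B·(1−ν²)·I_f / S_e.
E_s = 307 × 2 × 0.9271 × 0.71 / 0.017 = 23770 kPa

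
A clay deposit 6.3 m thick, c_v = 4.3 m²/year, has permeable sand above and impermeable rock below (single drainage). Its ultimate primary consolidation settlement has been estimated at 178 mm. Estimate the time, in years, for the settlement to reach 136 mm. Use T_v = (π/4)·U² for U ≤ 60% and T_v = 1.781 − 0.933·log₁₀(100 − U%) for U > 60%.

t ≈ 4.62 years

Drainage path length: H_d = H = 6.3 m (single drainage).
U = S(t)/S_ult = 136/178 = 0.764.
U > 60%: T_v = 1.781 − 0.933·log₁₀(100 − 76.404) = 0.50015.
t = T_v·H_d²/c_v = 0.50015×6.3²/4.3 = 4.617 years.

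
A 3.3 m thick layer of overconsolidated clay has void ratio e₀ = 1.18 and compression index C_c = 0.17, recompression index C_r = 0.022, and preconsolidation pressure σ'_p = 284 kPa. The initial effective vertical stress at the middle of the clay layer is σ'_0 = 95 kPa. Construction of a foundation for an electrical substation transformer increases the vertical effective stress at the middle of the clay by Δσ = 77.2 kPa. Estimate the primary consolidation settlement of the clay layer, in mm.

S_c ≈ 8.6 mm

Final effective stress: σ'_f = 95 + 77.2 = 172.2 kPa.
σ'_f = 172.2 ≤ σ'_p = 284 kPa, so the clay remains overconsolidated and only the recompression index applies:
S_c = C_r·H/(1+e₀)·log₁₀(σ'_f/σ'_0) = 0.022×3.3/2.18×log₁₀(172.2/95)
    = 0.033304 × 0.25831 = 0.008603 m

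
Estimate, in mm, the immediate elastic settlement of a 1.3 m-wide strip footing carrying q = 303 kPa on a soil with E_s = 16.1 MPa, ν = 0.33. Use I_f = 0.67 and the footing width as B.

Immediate (elastic) settlement: S_e = q·B·(1−ν²)/E_s · I_f.
E_s = 16.1 MPa = 16100 kPa.
S_e = 303 × 1.3 × (1 − 0.33²) / 16100 × 0.67
    = 303 × 1.3 × 0.8911 / 16100 × 0.67
    = 0.01461 m = 14.61 mm

S_e ≈ 14.6 mm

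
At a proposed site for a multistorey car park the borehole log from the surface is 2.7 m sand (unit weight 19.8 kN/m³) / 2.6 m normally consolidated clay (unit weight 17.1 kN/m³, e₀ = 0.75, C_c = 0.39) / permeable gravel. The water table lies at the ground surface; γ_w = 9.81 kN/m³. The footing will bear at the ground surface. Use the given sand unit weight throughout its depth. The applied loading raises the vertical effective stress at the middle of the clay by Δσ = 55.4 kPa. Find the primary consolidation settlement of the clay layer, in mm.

Mid-depth of clay below the ground surface: z = 2.7 + 2.6/2 = 4 m.
Total vertical stress at mid-clay: σ_v = 19.8×2.7 + 17.1×1.3 = 75.69 kPa.
Pore pressure: u = 9.81×(4 − 0) = 39.24 kPa.
Initial effective stress: σ'_0 = σ_v − u = 75.69 − 39.24 = 36.45 kPa.
Final effective stress: σ'_f = σ'_0 + Δσ = 36.45 + 55.4 = 91.85 kPa.
Normally consolidated clay, so the full stress increment lies on the virgin compression line:
S_c = C_c·H/(1+e₀)·log₁₀(σ'_f/σ'_0) = 0.39×2.6/(1+0.75)×log₁₀(91.85/36.45)
    = 0.57943 × 0.40138 = 0.2326 m

S_c ≈ 233 mm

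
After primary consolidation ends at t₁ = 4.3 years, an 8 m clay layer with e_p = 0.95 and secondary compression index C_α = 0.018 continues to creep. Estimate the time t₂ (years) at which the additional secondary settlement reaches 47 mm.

t₂ ≈ 18.6 years

S_s = C_α·H/(1+e_p)·log₁₀(t₂/t₁) ⇒ log₁₀(t₂/t₁) = S_s·(1+e_p)/(C_α·H).
log₁₀(t₂/t₁) = 0.047 × (1+0.95) / (0.018×8) = 0.6365
t₂ = t₁ × 10^0.6365 = 4.3 × 4.33 = 18.62 years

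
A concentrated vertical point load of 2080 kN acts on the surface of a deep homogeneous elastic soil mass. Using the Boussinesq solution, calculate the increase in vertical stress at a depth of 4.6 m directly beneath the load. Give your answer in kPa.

Δσ_z ≈ 46.9 kPa

Boussinesq vertical stress below a point load on an elastic half-space:
Δσ_z = 3P/(2πz²) · [1 + (r/z)²]^(−5/2)
r/z = 0/4.6 = 0; [1+(r/z)²]^(−5/2) = 1.
Δσ_z = 3×2080/(2π×4.6²) × 1 = 46.934 × 1 = 46.93 kPa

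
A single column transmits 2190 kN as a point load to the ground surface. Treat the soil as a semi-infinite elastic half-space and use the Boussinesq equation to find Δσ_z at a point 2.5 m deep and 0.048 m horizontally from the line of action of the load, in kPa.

Boussinesq vertical stress below a point load on an elastic half-space:
Δσ_z = 3P/(2πz²) · [1 + (r/z)²]^(−5/2)
r/z = 0.048/2.5 = 0.0192; [1+(r/z)²]^(−5/2) = 0.99908.
Δσ_z = 3×2190/(2π×2.5²) × 0.99908 = 167.3 × 0.99908 = 167.1 kPa

Δσ_z ≈ 167 kPa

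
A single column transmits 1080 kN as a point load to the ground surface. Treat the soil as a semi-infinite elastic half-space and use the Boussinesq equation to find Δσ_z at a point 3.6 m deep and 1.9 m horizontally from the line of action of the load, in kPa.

Δσ_z ≈ 21.5 kPa

Boussinesq vertical stress below a point load on an elastic half-space:
Δσ_z = 3P/(2πz²) · [1 + (r/z)²]^(−5/2)
r/z = 1.9/3.6 = 0.52778; [1+(r/z)²]^(−5/2) = 0.54101.
Δσ_z = 3×1080/(2π×3.6²) × 0.54101 = 39.789 × 0.54101 = 21.53 kPa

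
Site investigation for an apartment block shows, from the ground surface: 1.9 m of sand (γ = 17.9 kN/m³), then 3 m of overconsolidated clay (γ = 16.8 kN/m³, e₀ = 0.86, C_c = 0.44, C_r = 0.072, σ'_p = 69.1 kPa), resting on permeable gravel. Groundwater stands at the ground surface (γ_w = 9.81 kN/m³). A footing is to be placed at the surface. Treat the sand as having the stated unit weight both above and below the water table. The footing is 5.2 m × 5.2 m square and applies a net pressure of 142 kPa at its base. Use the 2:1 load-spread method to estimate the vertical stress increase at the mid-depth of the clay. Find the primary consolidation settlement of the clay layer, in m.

Mid-depth of clay below the ground surface: z = 1.9 + 3/2 = 3.4 m.
Total vertical stress at mid-clay: σ_v = 17.9×1.9 + 16.8×1.5 = 59.21 kPa.
Pore pressure: u = 9.81×(3.4 − 0) = 33.354 kPa.
Initial effective stress: σ'_0 = σ_v − u = 59.21 − 33.354 = 25.856 kPa.
Stress increase at mid-clay by the 2:1 spreading method:
Δσ = qBL/((B+z)(L+z)) = 142×5.2×5.2/((5.2+3.4)(5.2+3.4)) = 51.916 kPa
Final effective stress: σ'_f = 25.856 + 51.916 = 77.772 kPa.
σ'_f = 77.772 > σ'_p = 69.1 kPa, so the stress path crosses the preconsolidation pressure — recompression up to σ'_p, then virgin compression beyond:
S_c = H/(1+e₀)·[C_r·log₁₀(σ'_p/σ'_0) + C_c·log₁₀(σ'_f/σ'_p)]
    = 3/1.86 × [0.072×log₁₀(69.1/25.856) + 0.44×log₁₀(77.772/69.1)]
    = 1.6129 × [0.030738 + 0.022592] = 0.08602 m

S_c ≈ 0.086 m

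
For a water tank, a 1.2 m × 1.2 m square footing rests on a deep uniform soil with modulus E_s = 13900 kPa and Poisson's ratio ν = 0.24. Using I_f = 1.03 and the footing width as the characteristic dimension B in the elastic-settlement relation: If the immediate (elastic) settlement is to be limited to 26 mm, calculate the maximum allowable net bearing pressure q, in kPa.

S_e = q·B·(1−ν²)/E_s · I_f  ⇒  q = S_e·E_s / (B·(1−ν²)·I_f).
q = 0.026 × 13900 / (1.2 × 0.9424 × 1.03) = 310.3 kPa

q ≈ 310 kPa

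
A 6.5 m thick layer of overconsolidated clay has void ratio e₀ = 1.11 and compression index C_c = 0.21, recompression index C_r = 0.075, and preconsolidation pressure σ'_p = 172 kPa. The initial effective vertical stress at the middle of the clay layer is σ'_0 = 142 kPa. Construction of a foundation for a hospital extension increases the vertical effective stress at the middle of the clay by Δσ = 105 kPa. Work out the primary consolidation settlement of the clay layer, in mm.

Final effective stress: σ'_f = 142 + 105 = 247 kPa.
σ'_f = 247 > σ'_p = 172 kPa, so the stress path crosses the preconsolidation pressure — recompression up to σ'_p, then virgin compression beyond:
S_c = H/(1+e₀)·[C_r·log₁₀(σ'_p/σ'_0) + C_c·log₁₀(σ'_f/σ'_p)]
    = 6.5/2.11 × [0.075×log₁₀(172/142) + 0.21×log₁₀(247/172)]
    = 3.0806 × [0.006243 + 0.033005] = 0.1209 m

S_c ≈ 121 mm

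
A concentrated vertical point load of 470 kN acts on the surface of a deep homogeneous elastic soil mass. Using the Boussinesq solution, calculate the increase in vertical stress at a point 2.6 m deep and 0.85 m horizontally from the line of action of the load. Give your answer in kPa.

Boussinesq vertical stress below a point load on an elastic half-space:
Δσ_z = 3P/(2πz²) · [1 + (r/z)²]^(−5/2)
r/z = 0.85/2.6 = 0.32692; [1+(r/z)²]^(−5/2) = 0.7758.
Δσ_z = 3×470/(2π×2.6²) × 0.7758 = 33.197 × 0.7758 = 25.75 kPa

Δσ_z ≈ 25.8 kPa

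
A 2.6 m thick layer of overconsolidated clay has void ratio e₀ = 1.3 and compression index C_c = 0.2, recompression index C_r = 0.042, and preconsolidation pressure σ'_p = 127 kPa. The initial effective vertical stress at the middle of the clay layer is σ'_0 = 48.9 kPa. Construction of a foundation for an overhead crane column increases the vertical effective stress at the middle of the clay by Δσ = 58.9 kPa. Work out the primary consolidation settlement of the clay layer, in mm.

S_c ≈ 16.3 mm

Final effective stress: σ'_f = 48.9 + 58.9 = 107.8 kPa.
σ'_f = 107.8 ≤ σ'_p = 127 kPa, so the clay remains overconsolidated and only the recompression index applies:
S_c = C_r·H/(1+e₀)·log₁₀(σ'_f/σ'_0) = 0.042×2.6/2.3×log₁₀(107.8/48.9)
    = 0.047477 × 0.34331 = 0.0163 m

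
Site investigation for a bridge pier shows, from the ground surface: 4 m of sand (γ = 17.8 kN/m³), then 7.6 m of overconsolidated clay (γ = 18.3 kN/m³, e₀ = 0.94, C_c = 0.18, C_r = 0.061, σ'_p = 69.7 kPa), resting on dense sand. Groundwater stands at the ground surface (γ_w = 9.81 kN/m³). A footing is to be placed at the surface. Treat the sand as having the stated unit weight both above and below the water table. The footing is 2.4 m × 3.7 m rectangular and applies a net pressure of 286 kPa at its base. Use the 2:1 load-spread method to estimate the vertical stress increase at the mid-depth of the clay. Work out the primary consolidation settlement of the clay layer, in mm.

Mid-depth of clay below the ground surface: z = 4 + 7.6/2 = 7.8 m.
Total vertical stress at mid-clay: σ_v = 17.8×4 + 18.3×3.8 = 140.74 kPa.
Pore pressure: u = 9.81×(7.8 − 0) = 76.518 kPa.
Initial effective stress: σ'_0 = σ_v − u = 140.74 − 76.518 = 64.222 kPa.
Stress increase at mid-clay by the 2:1 spreading method:
Δσ = qBL/((B+z)(L+z)) = 286×2.4×3.7/((2.4+7.8)(3.7+7.8)) = 21.651 kPa
Final effective stress: σ'_f = 64.222 + 21.651 = 85.873 kPa.
σ'_f = 85.873 > σ'_p = 69.7 kPa, so the stress path crosses the preconsolidation pressure — recompression up to σ'_p, then virgin compression beyond:
S_c = H/(1+e₀)·[C_r·log₁₀(σ'_p/σ'_0) + C_c·log₁₀(σ'_f/σ'_p)]
    = 7.6/1.94 × [0.061×log₁₀(69.7/64.222) + 0.18×log₁₀(85.873/69.7)]
    = 3.9175 × [0.0021685 + 0.016312] = 0.0724 m

S_c ≈ 72.4 mm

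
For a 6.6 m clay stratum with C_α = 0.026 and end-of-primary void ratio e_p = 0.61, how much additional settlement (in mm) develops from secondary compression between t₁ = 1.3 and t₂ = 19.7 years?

Secondary compression: S_s = C_α·H/(1+e_p)·log₁₀(t₂/t₁)
S_s = 0.026×6.6/(1+0.61)×log₁₀(19.7/1.3)
    = 0.1066 × 1.181 = 0.1258 m

S_s ≈ 126 mm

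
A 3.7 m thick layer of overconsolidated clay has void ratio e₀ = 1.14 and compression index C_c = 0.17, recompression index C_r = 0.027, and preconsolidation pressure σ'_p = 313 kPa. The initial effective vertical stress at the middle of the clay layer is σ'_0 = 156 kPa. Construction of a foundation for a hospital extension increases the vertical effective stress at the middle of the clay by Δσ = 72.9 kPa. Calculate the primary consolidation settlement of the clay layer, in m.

Final effective stress: σ'_f = 156 + 72.9 = 228.9 kPa.
σ'_f = 228.9 ≤ σ'_p = 313 kPa, so the clay remains overconsolidated and only the recompression index applies:
S_c = C_r·H/(1+e₀)·log₁₀(σ'_f/σ'_0) = 0.027×3.7/2.14×log₁₀(228.9/156)
    = 0.046683 × 0.16652 = 0.007774 m

S_c ≈ 0.00777 m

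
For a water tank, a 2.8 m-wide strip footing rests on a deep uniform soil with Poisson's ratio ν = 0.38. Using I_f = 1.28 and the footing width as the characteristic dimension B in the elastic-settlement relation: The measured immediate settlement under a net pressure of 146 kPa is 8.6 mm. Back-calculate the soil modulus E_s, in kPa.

S_e = q·B·(1−ν²)/E_s · I_f  ⇒  E_s = q·B·(1−ν²)·I_f / S_e.
E_s = 146 × 2.8 × 0.8556 × 1.28 / 0.0086 = 52060 kPa

E_s ≈ 52100 kPa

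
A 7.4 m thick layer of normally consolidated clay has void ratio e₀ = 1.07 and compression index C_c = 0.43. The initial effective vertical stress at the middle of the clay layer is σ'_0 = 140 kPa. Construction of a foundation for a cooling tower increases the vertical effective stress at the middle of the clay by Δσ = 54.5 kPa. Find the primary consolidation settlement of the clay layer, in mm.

S_c ≈ 219 mm

Final effective stress: σ'_f = σ'_0 + Δσ = 140 + 54.5 = 194.5 kPa.
Normally consolidated clay, so the full stress increment lies on the virgin compression line:
S_c = C_c·H/(1+e₀)·log₁₀(σ'_f/σ'_0) = 0.43×7.4/(1+1.07)×log₁₀(194.5/140)
    = 1.5372 × 0.14279 = 0.2195 m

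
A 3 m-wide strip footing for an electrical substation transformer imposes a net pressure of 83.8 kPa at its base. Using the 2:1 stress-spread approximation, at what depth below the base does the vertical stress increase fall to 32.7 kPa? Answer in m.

z ≈ 4.69 m

2:1 spreading — at depth z the loaded area has grown by z in each plan dimension:
qB/(B+z) = Δσ_z ⇒ z = qB/Δσ_z − B = 83.8×3/32.7 − 3 = 4.688 m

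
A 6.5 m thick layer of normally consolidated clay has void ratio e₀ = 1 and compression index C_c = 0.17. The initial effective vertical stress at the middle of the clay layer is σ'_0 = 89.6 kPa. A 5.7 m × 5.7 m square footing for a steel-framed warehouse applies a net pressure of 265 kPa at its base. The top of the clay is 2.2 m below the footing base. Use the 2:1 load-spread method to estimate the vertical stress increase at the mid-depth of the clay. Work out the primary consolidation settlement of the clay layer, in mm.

S_c ≈ 137 mm

Mid-depth of clay below the footing base: z = 2.2 + 6.5/2 = 5.45 m.
Stress increase at mid-clay by the 2:1 spreading method:
Δσ = qBL/((B+z)(L+z)) = 265×5.7×5.7/((5.7+5.45)(5.7+5.45)) = 69.254 kPa
Final effective stress: σ'_f = σ'_0 + Δσ = 89.6 + 69.254 = 158.85 kPa.
Normally consolidated clay, so the full stress increment lies on the virgin compression line:
S_c = C_c·H/(1+e₀)·log₁₀(σ'_f/σ'_0) = 0.17×6.5/(1+1)×log₁₀(158.85/89.6)
    = 0.5525 × 0.24868 = 0.1374 m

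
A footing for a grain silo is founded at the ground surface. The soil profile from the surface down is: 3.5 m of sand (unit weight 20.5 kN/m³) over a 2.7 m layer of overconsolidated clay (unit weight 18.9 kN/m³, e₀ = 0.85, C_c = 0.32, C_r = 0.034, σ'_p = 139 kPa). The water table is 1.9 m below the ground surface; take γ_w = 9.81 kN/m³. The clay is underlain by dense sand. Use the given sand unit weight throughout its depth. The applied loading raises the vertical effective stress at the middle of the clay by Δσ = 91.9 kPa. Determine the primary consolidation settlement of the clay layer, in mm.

Mid-depth of clay below the ground surface: z = 3.5 + 2.7/2 = 4.85 m.
Total vertical stress at mid-clay: σ_v = 20.5×3.5 + 18.9×1.35 = 97.265 kPa.
Pore pressure: u = 9.81×(4.85 − 1.9) = 28.94 kPa.
Initial effective stress: σ'_0 = σ_v − u = 97.265 − 28.94 = 68.325 kPa.
Final effective stress: σ'_f = 68.325 + 91.9 = 160.23 kPa.
σ'_f = 160.23 > σ'_p = 139 kPa, so the stress path crosses the preconsolidation pressure — recompression up to σ'_p, then virgin compression beyond:
S_c = H/(1+e₀)·[C_r·log₁₀(σ'_p/σ'_0) + C_c·log₁₀(σ'_f/σ'_p)]
    = 2.7/1.85 × [0.034×log₁₀(139/68.325) + 0.32×log₁₀(160.23/139)]
    = 1.4595 × [0.010487 + 0.019753] = 0.04414 m

S_c ≈ 44.1 mm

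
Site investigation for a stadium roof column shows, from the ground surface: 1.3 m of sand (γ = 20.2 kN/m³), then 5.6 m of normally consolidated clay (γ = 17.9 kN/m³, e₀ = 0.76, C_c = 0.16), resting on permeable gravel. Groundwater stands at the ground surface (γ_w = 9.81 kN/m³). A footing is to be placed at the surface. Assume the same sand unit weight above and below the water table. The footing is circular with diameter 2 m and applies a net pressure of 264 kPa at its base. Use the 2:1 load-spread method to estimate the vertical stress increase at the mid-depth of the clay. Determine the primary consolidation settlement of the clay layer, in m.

Mid-depth of clay below the ground surface: z = 1.3 + 5.6/2 = 4.1 m.
Total vertical stress at mid-clay: σ_v = 20.2×1.3 + 17.9×2.8 = 76.38 kPa.
Pore pressure: u = 9.81×(4.1 − 0) = 40.221 kPa.
Initial effective stress: σ'_0 = σ_v − u = 76.38 − 40.221 = 36.159 kPa.
Stress increase at mid-clay by the 2:1 spreading method:
Δσ ≈ qD²/(D+z)² = 264×2²/(2+4.1)² = 28.379 kPa
Final effective stress: σ'_f = σ'_0 + Δσ = 36.159 + 28.379 = 64.538 kPa.
Normally consolidated clay, so the full stress increment lies on the virgin compression line:
S_c = C_c·H/(1+e₀)·log₁₀(σ'_f/σ'_0) = 0.16×5.6/(1+0.76)×log₁₀(64.538/36.159)
    = 0.50909 × 0.2516 = 0.1281 m

S_c ≈ 0.128 m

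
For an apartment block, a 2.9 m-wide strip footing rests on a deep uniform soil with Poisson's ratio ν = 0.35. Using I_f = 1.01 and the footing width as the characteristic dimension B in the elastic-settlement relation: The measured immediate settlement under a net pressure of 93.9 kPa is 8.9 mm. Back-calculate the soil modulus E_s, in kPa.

E_s ≈ 27100 kPa

S_e = q·B·(1−ν²)/E_s · I_f  ⇒  E_s = q·B·(1−ν²)·I_f / S_e.
E_s = 93.9 × 2.9 × 0.8775 × 1.01 / 0.0089 = 27120 kPa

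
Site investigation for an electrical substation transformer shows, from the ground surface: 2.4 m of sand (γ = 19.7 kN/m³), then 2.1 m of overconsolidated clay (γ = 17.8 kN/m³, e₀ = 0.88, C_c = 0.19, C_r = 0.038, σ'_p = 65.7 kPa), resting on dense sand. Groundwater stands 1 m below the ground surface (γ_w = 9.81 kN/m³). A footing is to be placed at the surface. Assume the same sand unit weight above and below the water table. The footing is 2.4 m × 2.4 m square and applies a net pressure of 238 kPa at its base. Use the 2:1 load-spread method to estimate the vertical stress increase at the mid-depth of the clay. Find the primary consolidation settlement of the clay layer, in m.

Mid-depth of clay below the ground surface: z = 2.4 + 2.1/2 = 3.45 m.
Total vertical stress at mid-clay: σ_v = 19.7×2.4 + 17.8×1.05 = 65.97 kPa.
Pore pressure: u = 9.81×(3.45 − 1) = 24.035 kPa.
Initial effective stress: σ'_0 = σ_v − u = 65.97 − 24.035 = 41.935 kPa.
Stress increase at mid-clay by the 2:1 spreading method:
Δσ = qBL/((B+z)(L+z)) = 238×2.4×2.4/((2.4+3.45)(2.4+3.45)) = 40.058 kPa
Final effective stress: σ'_f = 41.935 + 40.058 = 81.993 kPa.
σ'_f = 81.993 > σ'_p = 65.7 kPa, so the stress path crosses the preconsolidation pressure — recompression up to σ'_p, then virgin compression beyond:
S_c = H/(1+e₀)·[C_r·log₁₀(σ'_p/σ'_0) + C_c·log₁₀(σ'_f/σ'_p)]
    = 2.1/1.88 × [0.038×log₁₀(65.7/41.935) + 0.19×log₁₀(81.993/65.7)]
    = 1.117 × [0.0074096 + 0.01828] = 0.0287 m

S_c ≈ 0.0287 m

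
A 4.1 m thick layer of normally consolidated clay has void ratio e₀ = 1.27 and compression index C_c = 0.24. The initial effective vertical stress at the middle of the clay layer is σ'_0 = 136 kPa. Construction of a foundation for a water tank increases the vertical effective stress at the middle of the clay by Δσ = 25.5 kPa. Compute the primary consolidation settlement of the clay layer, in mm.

S_c ≈ 32.4 mm

Final effective stress: σ'_f = σ'_0 + Δσ = 136 + 25.5 = 161.5 kPa.
Normally consolidated clay, so the full stress increment lies on the virgin compression line:
S_c = C_c·H/(1+e₀)·log₁₀(σ'_f/σ'_0) = 0.24×4.1/(1+1.27)×log₁₀(161.5/136)
    = 0.43348 × 0.074634 = 0.03235 m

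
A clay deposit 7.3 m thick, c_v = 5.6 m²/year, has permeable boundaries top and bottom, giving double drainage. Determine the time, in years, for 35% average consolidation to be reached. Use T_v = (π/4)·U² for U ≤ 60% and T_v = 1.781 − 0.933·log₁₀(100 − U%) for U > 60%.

Drainage path length: H_d = H/2 = 3.65 m (double drainage).
U ≤ 60%: T_v = (π/4)·U² = (π/4)×0.35² = 0.096211.
t = T_v·H_d²/c_v = 0.096211×3.65²/5.6 = 0.2289 years.

t ≈ 0.229 years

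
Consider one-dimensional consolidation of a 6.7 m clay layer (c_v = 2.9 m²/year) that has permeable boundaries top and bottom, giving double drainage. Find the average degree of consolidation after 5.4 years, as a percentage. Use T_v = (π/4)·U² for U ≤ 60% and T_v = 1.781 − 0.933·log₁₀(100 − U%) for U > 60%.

U ≈ 97.4 %

Drainage path length: H_d = H/2 = 3.35 m (double drainage).
T_v = c_v·t/H_d² = 2.9×5.4/3.35² = 1.3954.
T_v = 1.3954 corresponds to the U > 60% branch:
U = 1 − 10^((1.781 − T_v)/0.933)/100 = 0.9741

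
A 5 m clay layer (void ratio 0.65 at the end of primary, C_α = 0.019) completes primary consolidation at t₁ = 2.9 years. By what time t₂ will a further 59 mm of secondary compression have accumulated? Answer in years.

S_s = C_α·H/(1+e_p)·log₁₀(t₂/t₁) ⇒ log₁₀(t₂/t₁) = S_s·(1+e_p)/(C_α·H).
log₁₀(t₂/t₁) = 0.059 × (1+0.65) / (0.019×5) = 1.025
t₂ = t₁ × 10^1.025 = 2.9 × 10.59 = 30.7 years

t₂ ≈ 30.7 years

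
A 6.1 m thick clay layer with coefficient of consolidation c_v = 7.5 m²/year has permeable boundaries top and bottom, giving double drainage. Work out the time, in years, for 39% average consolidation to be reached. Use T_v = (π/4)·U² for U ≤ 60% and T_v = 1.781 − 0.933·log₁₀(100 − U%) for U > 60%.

Drainage path length: H_d = H/2 = 3.05 m (double drainage).
U ≤ 60%: T_v = (π/4)·U² = (π/4)×0.39² = 0.11946.
t = T_v·H_d²/c_v = 0.11946×3.05²/7.5 = 0.1482 years.

t ≈ 0.148 years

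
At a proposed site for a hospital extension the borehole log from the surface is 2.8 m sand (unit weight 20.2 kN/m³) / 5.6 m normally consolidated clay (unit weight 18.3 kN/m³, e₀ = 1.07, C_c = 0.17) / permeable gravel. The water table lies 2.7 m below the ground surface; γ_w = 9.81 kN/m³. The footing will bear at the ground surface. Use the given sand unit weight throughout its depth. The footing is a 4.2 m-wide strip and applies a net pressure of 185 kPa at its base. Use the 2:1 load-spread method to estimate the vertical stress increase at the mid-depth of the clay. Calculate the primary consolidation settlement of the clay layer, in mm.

Mid-depth of clay below the ground surface: z = 2.8 + 5.6/2 = 5.6 m.
Total vertical stress at mid-clay: σ_v = 20.2×2.8 + 18.3×2.8 = 107.8 kPa.
Pore pressure: u = 9.81×(5.6 − 2.7) = 28.449 kPa.
Initial effective stress: σ'_0 = σ_v − u = 107.8 − 28.449 = 79.351 kPa.
Stress increase at mid-clay by the 2:1 spreading method:
Δσ = qB/(B+z) = 185×4.2/(4.2+5.6) = 79.286 kPa
Final effective stress: σ'_f = σ'_0 + Δσ = 79.351 + 79.286 = 158.64 kPa.
Normally consolidated clay, so the full stress increment lies on the virgin compression line:
S_c = C_c·H/(1+e₀)·log₁₀(σ'_f/σ'_0) = 0.17×5.6/(1+1.07)×log₁₀(158.64/79.351)
    = 0.4599 × 0.30086 = 0.1384 m

S_c ≈ 138 mm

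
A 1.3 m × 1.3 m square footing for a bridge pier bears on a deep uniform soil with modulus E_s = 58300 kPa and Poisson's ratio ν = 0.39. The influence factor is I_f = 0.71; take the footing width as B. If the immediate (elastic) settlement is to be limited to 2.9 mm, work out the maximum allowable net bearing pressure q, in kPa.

q ≈ 216 kPa

S_e = q·B·(1−ν²)/E_s · I_f  ⇒  q = S_e·E_s / (B·(1−ν²)·I_f).
q = 0.0029 × 58300 / (1.3 × 0.8479 × 0.71) = 216 kPa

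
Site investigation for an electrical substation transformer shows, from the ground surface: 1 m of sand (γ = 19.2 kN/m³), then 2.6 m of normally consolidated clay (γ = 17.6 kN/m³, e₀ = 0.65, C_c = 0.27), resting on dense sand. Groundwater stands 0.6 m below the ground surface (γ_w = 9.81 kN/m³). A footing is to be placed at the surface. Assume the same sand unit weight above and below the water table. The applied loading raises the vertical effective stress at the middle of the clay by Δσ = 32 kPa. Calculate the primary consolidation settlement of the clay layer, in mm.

S_c ≈ 151 mm

Mid-depth of clay below the ground surface: z = 1 + 2.6/2 = 2.3 m.
Total vertical stress at mid-clay: σ_v = 19.2×1 + 17.6×1.3 = 42.08 kPa.
Pore pressure: u = 9.81×(2.3 − 0.6) = 16.677 kPa.
Initial effective stress: σ'_0 = σ_v − u = 42.08 − 16.677 = 25.403 kPa.
Final effective stress: σ'_f = σ'_0 + Δσ = 25.403 + 32 = 57.403 kPa.
Normally consolidated clay, so the full stress increment lies on the virgin compression line:
S_c = C_c·H/(1+e₀)·log₁₀(σ'_f/σ'_0) = 0.27×2.6/(1+0.65)×log₁₀(57.403/25.403)
    = 0.42545 × 0.35405 = 0.1506 m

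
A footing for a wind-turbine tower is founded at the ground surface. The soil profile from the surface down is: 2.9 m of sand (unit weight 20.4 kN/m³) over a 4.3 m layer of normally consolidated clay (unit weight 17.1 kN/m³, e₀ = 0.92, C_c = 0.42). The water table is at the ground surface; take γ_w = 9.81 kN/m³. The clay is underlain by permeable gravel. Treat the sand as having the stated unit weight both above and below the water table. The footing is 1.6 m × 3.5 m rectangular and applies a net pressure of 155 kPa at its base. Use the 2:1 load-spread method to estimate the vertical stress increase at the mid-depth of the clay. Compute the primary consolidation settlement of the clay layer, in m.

Mid-depth of clay below the ground surface: z = 2.9 + 4.3/2 = 5.05 m.
Total vertical stress at mid-clay: σ_v = 20.4×2.9 + 17.1×2.15 = 95.925 kPa.
Pore pressure: u = 9.81×(5.05 − 0) = 49.541 kPa.
Initial effective stress: σ'_0 = σ_v − u = 95.925 − 49.541 = 46.384 kPa.
Stress increase at mid-clay by the 2:1 spreading method:
Δσ = qBL/((B+z)(L+z)) = 155×1.6×3.5/((1.6+5.05)(3.5+5.05)) = 15.266 kPa
Final effective stress: σ'_f = σ'_0 + Δσ = 46.384 + 15.266 = 61.65 kPa.
Normally consolidated clay, so the full stress increment lies on the virgin compression line:
S_c = C_c·H/(1+e₀)·log₁₀(σ'_f/σ'_0) = 0.42×4.3/(1+0.92)×log₁₀(61.65/46.384)
    = 0.94062 × 0.12356 = 0.1162 m

S_c ≈ 0.116 m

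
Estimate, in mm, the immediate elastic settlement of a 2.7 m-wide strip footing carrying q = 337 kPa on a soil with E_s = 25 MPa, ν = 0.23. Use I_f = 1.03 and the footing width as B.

Immediate (elastic) settlement: S_e = q·B·(1−ν²)/E_s · I_f.
E_s = 25 MPa = 25000 kPa.
S_e = 337 × 2.7 × (1 − 0.23²) / 25000 × 1.03
    = 337 × 2.7 × 0.9471 / 25000 × 1.03
    = 0.0355 m = 35.5 mm

S_e ≈ 35.5 mm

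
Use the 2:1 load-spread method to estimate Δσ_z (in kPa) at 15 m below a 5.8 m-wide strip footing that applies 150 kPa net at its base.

By the 2:1 method the load spreads at 1 horizontal : 2 vertical, so at depth z the loaded area has grown by z in each plan dimension:
Δσ = qB/(B+z) = 150×5.8/(5.8+15) = 41.827 kPa

Δσ_z ≈ 41.8 kPa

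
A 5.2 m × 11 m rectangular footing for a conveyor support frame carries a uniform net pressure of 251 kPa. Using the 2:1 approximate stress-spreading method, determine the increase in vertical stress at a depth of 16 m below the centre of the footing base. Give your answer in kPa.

By the 2:1 method the load spreads at 1 horizontal : 2 vertical, so at depth z the loaded area has grown by z in each plan dimension:
Δσ = qBL/((B+z)(L+z)) = 251×5.2×11/((5.2+16)(11+16)) = 25.082 kPa

Δσ_z ≈ 25.1 kPa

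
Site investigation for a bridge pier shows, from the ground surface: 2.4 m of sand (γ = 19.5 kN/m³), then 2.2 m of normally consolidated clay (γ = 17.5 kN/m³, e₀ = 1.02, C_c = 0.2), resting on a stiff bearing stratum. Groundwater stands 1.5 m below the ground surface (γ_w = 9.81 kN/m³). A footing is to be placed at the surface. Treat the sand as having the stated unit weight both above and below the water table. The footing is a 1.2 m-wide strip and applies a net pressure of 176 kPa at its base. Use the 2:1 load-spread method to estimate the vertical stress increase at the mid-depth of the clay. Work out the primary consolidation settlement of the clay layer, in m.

S_c ≈ 0.064 m

Mid-depth of clay below the ground surface: z = 2.4 + 2.2/2 = 3.5 m.
Total vertical stress at mid-clay: σ_v = 19.5×2.4 + 17.5×1.1 = 66.05 kPa.
Pore pressure: u = 9.81×(3.5 − 1.5) = 19.62 kPa.
Initial effective stress: σ'_0 = σ_v − u = 66.05 − 19.62 = 46.43 kPa.
Stress increase at mid-clay by the 2:1 spreading method:
Δσ = qB/(B+z) = 176×1.2/(1.2+3.5) = 44.936 kPa
Final effective stress: σ'_f = σ'_0 + Δσ = 46.43 + 44.936 = 91.366 kPa.
Normally consolidated clay, so the full stress increment lies on the virgin compression line:
S_c = C_c·H/(1+e₀)·log₁₀(σ'_f/σ'_0) = 0.2×2.2/(1+1.02)×log₁₀(91.366/46.43)
    = 0.21782 × 0.29399 = 0.06404 m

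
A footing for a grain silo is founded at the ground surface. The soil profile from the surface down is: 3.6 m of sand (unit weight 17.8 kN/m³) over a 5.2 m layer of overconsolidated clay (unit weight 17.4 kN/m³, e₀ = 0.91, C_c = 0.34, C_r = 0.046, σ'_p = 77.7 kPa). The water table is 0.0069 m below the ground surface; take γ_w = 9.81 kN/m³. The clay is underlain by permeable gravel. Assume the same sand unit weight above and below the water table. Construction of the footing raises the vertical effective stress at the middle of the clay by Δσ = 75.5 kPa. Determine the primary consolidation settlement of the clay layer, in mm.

Mid-depth of clay below the ground surface: z = 3.6 + 5.2/2 = 6.2 m.
Total vertical stress at mid-clay: σ_v = 17.8×3.6 + 17.4×2.6 = 109.32 kPa.
Pore pressure: u = 9.81×(6.2 − 0.0069) = 60.753 kPa.
Initial effective stress: σ'_0 = σ_v − u = 109.32 − 60.753 = 48.567 kPa.
Final effective stress: σ'_f = 48.567 + 75.5 = 124.07 kPa.
σ'_f = 124.07 > σ'_p = 77.7 kPa, so the stress path crosses the preconsolidation pressure — recompression up to σ'_p, then virgin compression beyond:
S_c = H/(1+e₀)·[C_r·log₁₀(σ'_p/σ'_0) + C_c·log₁₀(σ'_f/σ'_p)]
    = 5.2/1.91 × [0.046×log₁₀(77.7/48.567) + 0.34×log₁₀(124.07/77.7)]
    = 2.7225 × [0.0093877 + 0.069104] = 0.2137 m

S_c ≈ 214 mm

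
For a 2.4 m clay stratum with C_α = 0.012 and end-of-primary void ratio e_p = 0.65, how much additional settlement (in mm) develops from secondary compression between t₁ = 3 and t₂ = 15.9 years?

Secondary compression: S_s = C_α·H/(1+e_p)·log₁₀(t₂/t₁)
S_s = 0.012×2.4/(1+0.65)×log₁₀(15.9/3)
    = 0.01745 × 0.7243 = 0.01264 m

S_s ≈ 12.6 mm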